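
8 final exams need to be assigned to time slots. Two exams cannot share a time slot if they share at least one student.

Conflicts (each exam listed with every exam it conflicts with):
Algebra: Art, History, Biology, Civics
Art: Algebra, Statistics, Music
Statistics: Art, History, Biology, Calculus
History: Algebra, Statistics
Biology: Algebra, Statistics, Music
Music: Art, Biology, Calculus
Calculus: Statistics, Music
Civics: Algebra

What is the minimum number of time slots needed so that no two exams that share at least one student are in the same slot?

2

Biology and Music conflict, so at least 2 time slots are needed.
Using 2 time slots: Algebra=1, Art=2, Statistics=1, History=2, Biology=2, Music=1, Calculus=2, Civics=2. Every pair that conflicts lands in different time slots.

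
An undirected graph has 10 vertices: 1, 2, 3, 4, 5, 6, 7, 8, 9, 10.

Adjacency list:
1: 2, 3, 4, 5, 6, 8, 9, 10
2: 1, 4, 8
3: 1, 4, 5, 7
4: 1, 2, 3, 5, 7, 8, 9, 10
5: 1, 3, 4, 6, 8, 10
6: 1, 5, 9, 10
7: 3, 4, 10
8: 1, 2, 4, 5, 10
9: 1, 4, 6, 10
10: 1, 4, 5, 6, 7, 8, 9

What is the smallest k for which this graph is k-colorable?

1, 4, 5, 8, 10 form a clique, so at least 5 colors are needed.
5 colors suffice: color red → {1, 7}; color blue → {4, 6}; color green → {2, 3, 10}; color yellow → {5, 9}; color purple → {8}. Every edge joins two different colors.

5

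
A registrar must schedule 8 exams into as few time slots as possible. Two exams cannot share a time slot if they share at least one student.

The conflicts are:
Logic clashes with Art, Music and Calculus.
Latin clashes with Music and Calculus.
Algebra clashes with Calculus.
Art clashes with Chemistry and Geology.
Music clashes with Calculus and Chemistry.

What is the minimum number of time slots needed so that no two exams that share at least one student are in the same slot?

Logic, Music, Calculus pairwise conflict, so at least 3 time slots are needed.
A valid assignment using 3 time slots: Logic=3, Latin=3, Algebra=2, Art=1, Music=2, Calculus=1, Chemistry=3, Geology=2. Each listed conflict is separated.

3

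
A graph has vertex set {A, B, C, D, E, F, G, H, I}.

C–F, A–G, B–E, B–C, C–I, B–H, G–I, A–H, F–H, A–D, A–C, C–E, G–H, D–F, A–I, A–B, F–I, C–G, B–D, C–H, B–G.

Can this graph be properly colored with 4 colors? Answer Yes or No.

A, B, C, G, H are mutually adjacent (a clique of size 5), so at least 5 colors are needed.
So 4 colors are not enough.

No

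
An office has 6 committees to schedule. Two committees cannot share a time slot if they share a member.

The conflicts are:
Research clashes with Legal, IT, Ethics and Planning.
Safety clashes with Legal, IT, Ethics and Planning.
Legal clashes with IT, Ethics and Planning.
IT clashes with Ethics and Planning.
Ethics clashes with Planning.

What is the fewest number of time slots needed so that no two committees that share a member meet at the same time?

Safety, Legal, IT, Ethics, Planning all conflict with each other, so at least 5 time slots are needed.
Using 5 time slots: Research=5, Safety=5, Legal=3, IT=2, Ethics=4, Planning=1. Each listed conflict is separated.

5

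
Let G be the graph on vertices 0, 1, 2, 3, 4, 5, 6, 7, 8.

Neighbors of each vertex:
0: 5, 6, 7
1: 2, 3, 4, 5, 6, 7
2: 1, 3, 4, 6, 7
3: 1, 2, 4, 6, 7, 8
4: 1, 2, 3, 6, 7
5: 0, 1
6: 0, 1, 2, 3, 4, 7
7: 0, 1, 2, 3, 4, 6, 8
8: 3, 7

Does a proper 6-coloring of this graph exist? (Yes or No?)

The chromatic number is 6. 1, 2, 3, 4, 6, 7 form a clique, so at least 6 colors are needed.
6 colors suffice: color a → {5, 7}; color b → {6, 8}; color c → {0, 1}; color d → {3}; color e → {4}; color f → {2}.
That is already a proper 6-coloring.

Yes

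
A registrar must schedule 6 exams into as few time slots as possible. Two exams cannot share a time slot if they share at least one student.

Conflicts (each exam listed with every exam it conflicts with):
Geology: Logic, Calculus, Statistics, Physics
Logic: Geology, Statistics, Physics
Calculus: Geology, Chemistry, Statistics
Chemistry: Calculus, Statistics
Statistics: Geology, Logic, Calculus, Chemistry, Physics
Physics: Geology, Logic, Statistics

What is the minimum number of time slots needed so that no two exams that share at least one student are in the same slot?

Geology, Logic, Statistics, Physics pairwise conflict, so at least 4 time slots are needed.
A valid assignment using 4 time slots: Geology=2, Logic=4, Calculus=3, Chemistry=2, Statistics=1, Physics=3. No two conflicting exams share a time slot.

4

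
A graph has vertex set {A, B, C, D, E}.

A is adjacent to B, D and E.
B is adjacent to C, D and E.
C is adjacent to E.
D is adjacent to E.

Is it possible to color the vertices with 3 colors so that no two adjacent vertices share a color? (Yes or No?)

A, B, D, E are mutually adjacent (a clique of size 4), so at least 4 colors are needed.
So 3 colors are not enough.

No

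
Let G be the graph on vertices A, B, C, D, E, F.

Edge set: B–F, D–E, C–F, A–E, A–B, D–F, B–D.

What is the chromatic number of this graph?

B, D, F are mutually adjacent, so at least 3 colors are needed.
A valid assignment using 3 colors: A=1, B=2, C=1, D=1, E=2, F=3. No two adjacent vertices share a color.

3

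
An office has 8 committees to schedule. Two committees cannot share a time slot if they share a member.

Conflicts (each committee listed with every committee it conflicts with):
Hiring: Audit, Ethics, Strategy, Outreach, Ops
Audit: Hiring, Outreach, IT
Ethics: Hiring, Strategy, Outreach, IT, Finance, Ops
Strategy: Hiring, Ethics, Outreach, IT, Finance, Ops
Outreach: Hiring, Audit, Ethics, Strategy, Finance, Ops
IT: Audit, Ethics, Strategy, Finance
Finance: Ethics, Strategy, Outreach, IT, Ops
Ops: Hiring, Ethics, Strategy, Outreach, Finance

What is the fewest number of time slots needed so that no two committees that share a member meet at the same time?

Ethics, Strategy, Outreach, Finance, Ops are mutually in conflict, so at least 5 time slots are needed.
5 time slots suffice: time slot 1 → {Audit, Ethics}; time slot 2 → {Strategy}; time slot 3 → {Outreach, IT}; time slot 4 → {Hiring, Finance}; time slot 5 → {Ops}. Each listed conflict is separated.

5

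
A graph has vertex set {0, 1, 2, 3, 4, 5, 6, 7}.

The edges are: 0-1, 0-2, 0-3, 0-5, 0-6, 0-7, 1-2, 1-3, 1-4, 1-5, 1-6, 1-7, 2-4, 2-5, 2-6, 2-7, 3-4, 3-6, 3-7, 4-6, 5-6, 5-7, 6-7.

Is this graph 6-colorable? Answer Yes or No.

The chromatic number is 6. 0, 1, 2, 5, 6, 7 form a clique, so at least 6 colors are needed.
6 colors suffice: color red → {6}; color blue → {1}; color green → {4, 7}; color yellow → {2, 3}; color purple → {0}; color orange → {5}.
That is already a proper 6-coloring.

Yes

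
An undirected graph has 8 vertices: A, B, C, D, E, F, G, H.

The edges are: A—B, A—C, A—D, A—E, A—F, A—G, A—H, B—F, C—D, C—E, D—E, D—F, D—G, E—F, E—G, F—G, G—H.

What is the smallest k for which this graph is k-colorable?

A, D, E, F, G form a clique, so at least 5 colors are needed.
5 colors suffice: color red → {A}; color blue → {C, F, H}; color green → {B, G}; color yellow → {E}; color purple → {D}. No two adjacent vertices share a color.

5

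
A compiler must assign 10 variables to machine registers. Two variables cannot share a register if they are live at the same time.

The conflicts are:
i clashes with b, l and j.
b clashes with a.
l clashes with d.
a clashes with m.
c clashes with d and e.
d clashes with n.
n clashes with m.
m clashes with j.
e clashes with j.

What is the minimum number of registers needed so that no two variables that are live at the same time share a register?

The cycle b-i-j-m-a-b has odd length 5, so it cannot be 2-colored; at least 3 registers are needed.
A valid assignment using 3 registers: i=1, b=2, l=2, a=3, c=2, d=1, n=2, m=1, e=1, j=2. Each listed conflict is separated.

3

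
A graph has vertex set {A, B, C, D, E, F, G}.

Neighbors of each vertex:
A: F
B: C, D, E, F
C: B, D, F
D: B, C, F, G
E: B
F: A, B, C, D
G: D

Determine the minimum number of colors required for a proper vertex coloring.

4

B, C, D, F are mutually adjacent (a clique of size 4), so at least 4 colors are needed.
One proper 4-coloring: A=1, B=3, C=4, D=1, E=1, F=2, G=2. No two adjacent vertices share a color.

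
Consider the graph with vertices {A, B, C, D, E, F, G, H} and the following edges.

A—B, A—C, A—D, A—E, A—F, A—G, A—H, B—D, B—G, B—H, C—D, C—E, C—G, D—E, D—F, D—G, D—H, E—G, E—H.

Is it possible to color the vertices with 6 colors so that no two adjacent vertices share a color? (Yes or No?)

Yes

The chromatic number is 5. A, C, D, E, G are mutually adjacent (a clique of size 5), so at least 5 colors are needed.
One proper 5-coloring: A=blue, B=yellow, C=purple, D=red, E=yellow, F=green, G=green, H=green.
Since 6 ≥ 5, a proper 6-coloring certainly exists.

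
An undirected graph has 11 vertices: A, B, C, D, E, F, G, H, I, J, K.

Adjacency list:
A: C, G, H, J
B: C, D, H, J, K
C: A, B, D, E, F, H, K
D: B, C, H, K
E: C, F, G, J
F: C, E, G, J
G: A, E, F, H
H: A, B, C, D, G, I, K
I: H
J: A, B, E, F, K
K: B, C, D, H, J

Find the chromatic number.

5

B, C, D, H, K are pairwise adjacent (a clique of size 5), so at least 5 colors are needed.
One proper 5-coloring: A=3, B=3, C=2, D=5, E=4, F=3, G=2, H=1, I=2, J=1, K=4. Every edge joins two different colors.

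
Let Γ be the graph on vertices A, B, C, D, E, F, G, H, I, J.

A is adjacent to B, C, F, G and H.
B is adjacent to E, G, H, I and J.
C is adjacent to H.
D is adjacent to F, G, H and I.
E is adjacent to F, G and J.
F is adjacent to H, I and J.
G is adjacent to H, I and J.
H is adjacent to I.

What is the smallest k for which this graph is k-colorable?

4

D, G, H, I form a clique, so at least 4 colors are needed.
A valid assignment using 4 colors: A=yellow, B=green, C=red, D=green, E=yellow, F=red, G=red, H=blue, I=yellow, J=blue. Each edge has distinct colors on its endpoints.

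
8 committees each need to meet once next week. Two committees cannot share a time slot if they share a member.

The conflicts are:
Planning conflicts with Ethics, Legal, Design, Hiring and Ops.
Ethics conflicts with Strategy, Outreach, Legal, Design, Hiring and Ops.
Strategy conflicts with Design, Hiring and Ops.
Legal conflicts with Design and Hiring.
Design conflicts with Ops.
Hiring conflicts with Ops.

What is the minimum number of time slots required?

4

Ethics, Strategy, Hiring, Ops pairwise conflict, so at least 4 time slots are needed.
A valid assignment using 4 time slots: Planning=4, Ethics=1, Strategy=4, Outreach=2, Legal=3, Design=2, Hiring=2, Ops=3. No two conflicting committees share a time slot.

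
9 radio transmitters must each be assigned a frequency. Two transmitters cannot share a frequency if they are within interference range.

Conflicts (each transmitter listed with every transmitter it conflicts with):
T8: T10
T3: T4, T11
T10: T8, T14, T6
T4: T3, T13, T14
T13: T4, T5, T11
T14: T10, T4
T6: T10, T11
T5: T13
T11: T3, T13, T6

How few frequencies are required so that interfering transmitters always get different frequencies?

T3 and T11 conflict, so at least 2 frequencies are needed.
2 frequencies suffice: frequency 1 → {T10, T4, T5, T11}; frequency 2 → {T8, T3, T13, T14, T6}. Each listed conflict is separated.

2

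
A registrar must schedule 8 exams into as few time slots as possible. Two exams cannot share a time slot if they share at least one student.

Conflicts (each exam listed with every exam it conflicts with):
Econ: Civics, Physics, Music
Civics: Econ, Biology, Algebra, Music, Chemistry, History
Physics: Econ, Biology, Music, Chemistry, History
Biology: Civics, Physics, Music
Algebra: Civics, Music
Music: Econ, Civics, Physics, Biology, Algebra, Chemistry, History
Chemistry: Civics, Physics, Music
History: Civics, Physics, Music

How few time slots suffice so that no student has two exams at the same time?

3

Civics, Algebra, Music pairwise conflict, so at least 3 time slots are needed.
3 time slots suffice: Econ=3, Civics=2, Physics=2, Biology=3, Algebra=3, Music=1, Chemistry=3, History=3. Every pair that conflicts lands in different time slots.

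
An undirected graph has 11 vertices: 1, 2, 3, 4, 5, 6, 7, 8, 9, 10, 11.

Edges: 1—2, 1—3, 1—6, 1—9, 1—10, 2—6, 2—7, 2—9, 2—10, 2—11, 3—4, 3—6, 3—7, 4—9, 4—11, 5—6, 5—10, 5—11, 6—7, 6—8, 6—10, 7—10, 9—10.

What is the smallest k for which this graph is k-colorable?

2, 6, 7, 10 form a clique, so at least 4 colors are needed.
4 colors suffice: color red → {6, 9, 11}; color blue → {2, 3, 5, 8}; color green → {4, 10}; color yellow → {1, 7}. Every edge joins two different colors.

4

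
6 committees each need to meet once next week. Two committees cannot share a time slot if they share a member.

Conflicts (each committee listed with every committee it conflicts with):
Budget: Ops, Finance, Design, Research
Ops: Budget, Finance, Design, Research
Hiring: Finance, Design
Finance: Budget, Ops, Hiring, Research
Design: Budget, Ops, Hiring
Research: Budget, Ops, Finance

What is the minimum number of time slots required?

Budget, Ops, Finance, Research are mutually in conflict, so at least 4 time slots are needed.
A valid assignment using 4 time slots: Budget=2, Ops=1, Hiring=1, Finance=3, Design=3, Research=4. No two conflicting committees share a time slot.

4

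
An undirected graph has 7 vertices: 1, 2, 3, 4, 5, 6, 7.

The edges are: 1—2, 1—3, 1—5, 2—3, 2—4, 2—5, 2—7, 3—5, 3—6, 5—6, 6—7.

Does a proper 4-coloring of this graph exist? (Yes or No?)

Yes

The chromatic number is 4. 1, 2, 3, 5 are mutually adjacent (a clique of size 4), so at least 4 colors are needed.
4 colors suffice: 1=d, 2=a, 3=b, 4=b, 5=c, 6=a, 7=b.
That is already a proper 4-coloring.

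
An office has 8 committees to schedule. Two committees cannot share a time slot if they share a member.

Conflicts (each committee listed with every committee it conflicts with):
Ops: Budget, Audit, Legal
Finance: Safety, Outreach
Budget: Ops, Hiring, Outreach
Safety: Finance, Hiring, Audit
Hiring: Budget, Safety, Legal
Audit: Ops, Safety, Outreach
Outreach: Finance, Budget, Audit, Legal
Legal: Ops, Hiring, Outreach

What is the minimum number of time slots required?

The cycle Safety-Hiring-Legal-Outreach-Finance-Safety has odd length 5, so it cannot be 2-colored; at least 3 time slots are needed.
3 time slots suffice: time slot 1 → {Ops, Hiring, Outreach}; time slot 2 → {Budget, Safety, Legal}; time slot 3 → {Finance, Audit}. No two conflicting committees share a time slot.

3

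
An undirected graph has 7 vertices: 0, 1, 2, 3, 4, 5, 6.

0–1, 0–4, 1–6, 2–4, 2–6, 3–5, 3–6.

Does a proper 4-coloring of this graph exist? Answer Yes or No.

Yes

The chromatic number is 3. The cycle 1-0-4-2-6-1 has odd length 5, so it cannot be 2-colored; at least 3 colors are needed.
3 colors suffice: 0=green, 1=blue, 2=blue, 3=blue, 4=red, 5=red, 6=red.
Since 4 ≥ 3, a proper 4-coloring certainly exists.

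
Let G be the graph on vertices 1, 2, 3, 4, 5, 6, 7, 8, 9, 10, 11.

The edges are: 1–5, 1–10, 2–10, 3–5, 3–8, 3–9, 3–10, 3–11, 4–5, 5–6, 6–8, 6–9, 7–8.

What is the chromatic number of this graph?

2

2 and 10 are adjacent, so at least 2 colors are needed.
2 colors suffice: color a → {1, 2, 3, 4, 6, 7}; color b → {5, 8, 9, 10, 11}. Every edge joins two different colors.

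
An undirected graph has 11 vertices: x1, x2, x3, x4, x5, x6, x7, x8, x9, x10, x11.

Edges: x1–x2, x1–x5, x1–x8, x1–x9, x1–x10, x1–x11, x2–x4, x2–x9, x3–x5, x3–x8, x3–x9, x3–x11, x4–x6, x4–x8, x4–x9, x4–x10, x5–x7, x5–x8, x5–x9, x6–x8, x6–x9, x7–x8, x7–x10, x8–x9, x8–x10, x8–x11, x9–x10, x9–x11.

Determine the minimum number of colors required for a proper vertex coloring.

x3, x8, x9, x11 are pairwise adjacent (a clique of size 4), so at least 4 colors are needed.
One proper 4-coloring: x1=3, x2=2, x3=3, x4=3, x5=4, x6=4, x7=1, x8=2, x9=1, x10=4, x11=4. Every edge joins two different colors.

4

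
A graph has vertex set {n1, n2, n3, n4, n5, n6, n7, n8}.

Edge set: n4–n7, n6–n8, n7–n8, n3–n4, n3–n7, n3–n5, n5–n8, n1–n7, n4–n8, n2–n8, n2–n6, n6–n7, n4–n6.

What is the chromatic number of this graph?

n4, n6, n7, n8 form a clique, so at least 4 colors are needed.
One proper 4-coloring: n1=1, n2=2, n3=1, n4=3, n5=2, n6=4, n7=2, n8=1. Each edge has distinct colors on its endpoints.

4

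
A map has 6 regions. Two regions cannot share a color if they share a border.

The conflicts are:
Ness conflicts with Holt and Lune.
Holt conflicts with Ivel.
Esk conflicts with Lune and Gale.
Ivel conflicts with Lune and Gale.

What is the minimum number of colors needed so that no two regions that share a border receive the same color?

2

Ivel and Lune conflict, so at least 2 colors are needed.
2 colors suffice: color 1 → {Ness, Esk, Ivel}; color 2 → {Holt, Lune, Gale}. Every pair that conflicts lands in different colors.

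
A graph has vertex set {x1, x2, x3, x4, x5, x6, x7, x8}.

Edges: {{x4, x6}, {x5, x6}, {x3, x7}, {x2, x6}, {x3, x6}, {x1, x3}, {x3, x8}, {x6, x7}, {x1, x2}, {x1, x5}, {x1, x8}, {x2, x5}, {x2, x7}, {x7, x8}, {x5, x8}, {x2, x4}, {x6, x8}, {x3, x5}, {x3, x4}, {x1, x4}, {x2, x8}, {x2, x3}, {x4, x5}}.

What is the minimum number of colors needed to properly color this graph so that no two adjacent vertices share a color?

x1, x2, x3, x5, x8 are mutually adjacent (a clique of size 5), so at least 5 colors are needed.
5 colors suffice: color 1 → {x2}; color 2 → {x3}; color 3 → {x5, x7}; color 4 → {x4, x8}; color 5 → {x1, x6}. Each edge has distinct colors on its endpoints.

5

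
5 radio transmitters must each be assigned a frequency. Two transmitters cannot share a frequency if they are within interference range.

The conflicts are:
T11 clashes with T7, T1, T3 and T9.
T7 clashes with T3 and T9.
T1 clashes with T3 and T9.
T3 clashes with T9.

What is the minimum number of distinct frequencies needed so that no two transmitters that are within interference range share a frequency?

T11, T7, T3, T9 pairwise conflict, so at least 4 frequencies are needed.
A valid assignment using 4 frequencies: T11=2, T7=4, T1=4, T3=3, T9=1. No two conflicting transmitters share a frequency.

4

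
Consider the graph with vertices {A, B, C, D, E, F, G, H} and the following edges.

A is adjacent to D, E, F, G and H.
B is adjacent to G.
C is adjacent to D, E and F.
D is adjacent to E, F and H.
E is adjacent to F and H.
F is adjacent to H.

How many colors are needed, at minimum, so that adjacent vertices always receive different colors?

5

A, D, E, F, H form a clique, so at least 5 colors are needed.
5 colors suffice: color 1 → {E, G}; color 2 → {B, D}; color 3 → {F}; color 4 → {A, C}; color 5 → {H}. No two adjacent vertices share a color.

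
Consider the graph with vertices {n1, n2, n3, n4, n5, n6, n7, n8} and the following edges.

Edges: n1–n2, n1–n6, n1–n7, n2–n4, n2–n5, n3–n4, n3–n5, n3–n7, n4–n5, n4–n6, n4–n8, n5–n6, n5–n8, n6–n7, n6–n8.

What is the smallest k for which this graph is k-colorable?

4

n4, n5, n6, n8 form a clique, so at least 4 colors are needed.
A valid assignment using 4 colors: n1=1, n2=3, n3=3, n4=1, n5=2, n6=3, n7=2, n8=4. No two adjacent vertices share a color.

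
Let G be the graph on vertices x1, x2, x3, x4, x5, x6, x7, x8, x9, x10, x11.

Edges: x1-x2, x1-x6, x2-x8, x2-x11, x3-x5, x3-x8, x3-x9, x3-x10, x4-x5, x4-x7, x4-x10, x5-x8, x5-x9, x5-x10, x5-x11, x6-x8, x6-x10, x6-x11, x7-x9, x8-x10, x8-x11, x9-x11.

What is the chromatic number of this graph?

4

x3, x5, x8, x10 are mutually adjacent (a clique of size 4), so at least 4 colors are needed.
4 colors suffice: color 1 → {x2, x5, x6, x7}; color 2 → {x1, x4, x8, x9}; color 3 → {x10, x11}; color 4 → {x3}. No two adjacent vertices share a color.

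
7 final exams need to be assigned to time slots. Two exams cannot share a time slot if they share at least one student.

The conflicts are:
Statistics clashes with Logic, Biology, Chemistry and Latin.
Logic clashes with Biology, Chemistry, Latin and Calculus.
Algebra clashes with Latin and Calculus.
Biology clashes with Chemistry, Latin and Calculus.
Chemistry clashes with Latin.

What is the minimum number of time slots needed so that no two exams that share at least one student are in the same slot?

Statistics, Logic, Biology, Chemistry, Latin are mutually in conflict, so at least 5 time slots are needed.
A valid assignment using 5 time slots: Statistics=4, Logic=2, Algebra=1, Biology=1, Chemistry=5, Latin=3, Calculus=3. Each listed conflict is separated.

5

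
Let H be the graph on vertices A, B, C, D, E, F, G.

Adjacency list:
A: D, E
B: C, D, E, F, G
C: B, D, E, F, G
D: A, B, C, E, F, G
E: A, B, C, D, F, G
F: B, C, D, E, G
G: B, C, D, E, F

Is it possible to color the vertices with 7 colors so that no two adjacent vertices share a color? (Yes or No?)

The chromatic number is 6. B, C, D, E, F, G are pairwise adjacent (a clique of size 6), so at least 6 colors are needed.
6 colors suffice: color 1 → {D}; color 2 → {E}; color 3 → {A, C}; color 4 → {F}; color 5 → {B}; color 6 → {G}.
Since 7 ≥ 6, a proper 7-coloring certainly exists.

Yes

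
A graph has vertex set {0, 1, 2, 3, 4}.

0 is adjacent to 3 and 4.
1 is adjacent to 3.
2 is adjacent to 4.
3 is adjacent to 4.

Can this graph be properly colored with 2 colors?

No

0, 3, 4 are pairwise adjacent, so at least 3 colors are needed.
So 2 colors are not enough.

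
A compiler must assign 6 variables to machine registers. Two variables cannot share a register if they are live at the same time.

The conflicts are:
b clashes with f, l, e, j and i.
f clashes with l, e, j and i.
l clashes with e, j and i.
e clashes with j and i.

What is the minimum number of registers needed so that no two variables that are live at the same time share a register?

5

b, f, l, e, i pairwise conflict, so at least 5 registers are needed.
5 registers suffice: register 1 → {l}; register 2 → {f}; register 3 → {e}; register 4 → {b}; register 5 → {j, i}. No two conflicting variables share a register.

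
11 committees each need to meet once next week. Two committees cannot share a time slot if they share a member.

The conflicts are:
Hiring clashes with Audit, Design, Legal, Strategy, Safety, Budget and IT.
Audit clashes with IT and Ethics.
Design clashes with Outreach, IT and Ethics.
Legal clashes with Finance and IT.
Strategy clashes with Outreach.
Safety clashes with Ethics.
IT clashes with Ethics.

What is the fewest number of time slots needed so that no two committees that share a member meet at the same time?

3

Hiring, Legal, IT all conflict with each other, so at least 3 time slots are needed.
A valid assignment using 3 time slots: Hiring=1, Audit=3, Design=3, Legal=3, Strategy=2, Safety=2, Budget=2, Outreach=1, Finance=1, IT=2, Ethics=1. Each listed conflict is separated.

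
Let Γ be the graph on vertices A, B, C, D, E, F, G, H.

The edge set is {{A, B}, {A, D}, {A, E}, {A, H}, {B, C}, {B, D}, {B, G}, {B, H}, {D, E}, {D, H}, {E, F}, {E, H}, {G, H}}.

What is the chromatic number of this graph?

A, D, E, H are mutually adjacent (a clique of size 4), so at least 4 colors are needed.
4 colors suffice: color 1 → {B, E}; color 2 → {C, F, H}; color 3 → {D, G}; color 4 → {A}. Every edge joins two different colors.

4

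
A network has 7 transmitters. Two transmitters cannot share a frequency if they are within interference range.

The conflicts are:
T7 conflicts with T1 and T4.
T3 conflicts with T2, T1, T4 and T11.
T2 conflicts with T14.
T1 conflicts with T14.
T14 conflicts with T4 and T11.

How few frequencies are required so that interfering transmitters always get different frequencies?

T3 and T2 conflict, so at least 2 frequencies are needed.
2 frequencies suffice: frequency 1 → {T7, T3, T14}; frequency 2 → {T2, T1, T4, T11}. No two conflicting transmitters share a frequency.

2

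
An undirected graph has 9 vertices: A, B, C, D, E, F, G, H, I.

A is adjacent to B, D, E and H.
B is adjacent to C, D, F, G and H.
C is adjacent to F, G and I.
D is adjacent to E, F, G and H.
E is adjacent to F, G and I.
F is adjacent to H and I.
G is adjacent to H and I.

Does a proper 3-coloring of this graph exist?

No

B, D, G, H form a clique, so at least 4 colors are needed.
So 3 colors are not enough.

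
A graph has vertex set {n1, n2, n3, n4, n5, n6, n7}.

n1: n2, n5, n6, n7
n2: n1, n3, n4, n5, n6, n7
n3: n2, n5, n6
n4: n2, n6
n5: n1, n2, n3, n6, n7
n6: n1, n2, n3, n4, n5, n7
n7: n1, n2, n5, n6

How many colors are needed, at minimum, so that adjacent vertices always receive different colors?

5

n1, n2, n5, n6, n7 form a clique, so at least 5 colors are needed.
A valid assignment using 5 colors: n1=5, n2=2, n3=4, n4=3, n5=3, n6=1, n7=4. Each edge has distinct colors on its endpoints.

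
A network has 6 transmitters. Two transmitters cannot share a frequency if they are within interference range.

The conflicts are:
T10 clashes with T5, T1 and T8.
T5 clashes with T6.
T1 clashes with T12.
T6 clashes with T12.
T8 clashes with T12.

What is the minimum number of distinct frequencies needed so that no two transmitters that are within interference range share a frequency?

3

The cycle T5-T10-T8-T12-T6-T5 has odd length 5, so it cannot be 2-colored; at least 3 frequencies are needed.
3 frequencies suffice: frequency 1 → {T10, T12}; frequency 2 → {T1, T6, T8}; frequency 3 → {T5}. Each listed conflict is separated.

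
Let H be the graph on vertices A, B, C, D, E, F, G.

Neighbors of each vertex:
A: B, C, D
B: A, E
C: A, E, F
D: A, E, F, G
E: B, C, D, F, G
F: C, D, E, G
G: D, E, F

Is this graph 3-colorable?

No

D, E, F, G are pairwise adjacent (a clique of size 4), so at least 4 colors are needed.
So 3 colors are not enough.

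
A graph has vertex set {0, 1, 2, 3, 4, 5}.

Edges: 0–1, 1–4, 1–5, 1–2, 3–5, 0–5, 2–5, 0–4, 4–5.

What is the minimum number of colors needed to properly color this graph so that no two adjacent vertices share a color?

4

0, 1, 4, 5 are pairwise adjacent (a clique of size 4), so at least 4 colors are needed.
A valid assignment using 4 colors: 0=yellow, 1=blue, 2=green, 3=blue, 4=green, 5=red. Each edge has distinct colors on its endpoints.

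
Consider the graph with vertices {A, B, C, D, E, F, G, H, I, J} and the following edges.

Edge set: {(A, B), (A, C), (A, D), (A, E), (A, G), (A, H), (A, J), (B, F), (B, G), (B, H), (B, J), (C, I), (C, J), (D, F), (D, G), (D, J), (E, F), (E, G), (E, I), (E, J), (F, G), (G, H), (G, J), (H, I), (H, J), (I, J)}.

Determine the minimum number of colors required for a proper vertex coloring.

5

A, B, G, H, J form a clique, so at least 5 colors are needed.
5 colors suffice: color red → {F, J}; color blue → {G, I}; color green → {A}; color yellow → {C, D, E, H}; color purple → {B}. Every edge joins two different colors.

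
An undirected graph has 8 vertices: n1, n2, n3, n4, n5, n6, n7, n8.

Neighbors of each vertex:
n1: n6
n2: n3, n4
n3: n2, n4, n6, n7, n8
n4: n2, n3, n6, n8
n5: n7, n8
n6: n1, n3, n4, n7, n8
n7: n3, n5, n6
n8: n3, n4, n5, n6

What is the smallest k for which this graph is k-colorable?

4

n3, n4, n6, n8 are pairwise adjacent (a clique of size 4), so at least 4 colors are needed.
4 colors suffice: color R → {n1, n3, n5}; color B → {n2, n6}; color G → {n7, n8}; color Y → {n4}. Every edge joins two different colors.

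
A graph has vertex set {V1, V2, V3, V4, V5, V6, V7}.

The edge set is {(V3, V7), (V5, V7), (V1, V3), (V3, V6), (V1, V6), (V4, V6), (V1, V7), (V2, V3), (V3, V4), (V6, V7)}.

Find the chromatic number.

4

V1, V3, V6, V7 are mutually adjacent (a clique of size 4), so at least 4 colors are needed.
4 colors suffice: color 1 → {V3, V5}; color 2 → {V2, V6}; color 3 → {V4, V7}; color 4 → {V1}. Each edge has distinct colors on its endpoints.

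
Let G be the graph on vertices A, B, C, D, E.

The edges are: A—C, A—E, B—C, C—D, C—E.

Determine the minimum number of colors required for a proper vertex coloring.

3

A, C, E form a triangle, so at least 3 colors are needed.
3 colors suffice: A=2, B=2, C=1, D=2, E=3. Every edge joins two different colors.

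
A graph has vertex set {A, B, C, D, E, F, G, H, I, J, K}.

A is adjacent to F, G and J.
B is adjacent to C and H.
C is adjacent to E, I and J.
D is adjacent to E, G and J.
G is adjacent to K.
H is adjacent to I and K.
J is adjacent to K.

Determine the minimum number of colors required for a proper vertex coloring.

3

The cycle K-H-I-C-J-K has odd length 5, so it cannot be 2-colored; at least 3 colors are needed.
3 colors suffice: color 1 → {A, C, D, K}; color 2 → {E, F, G, H, J}; color 3 → {B, I}. Each edge has distinct colors on its endpoints.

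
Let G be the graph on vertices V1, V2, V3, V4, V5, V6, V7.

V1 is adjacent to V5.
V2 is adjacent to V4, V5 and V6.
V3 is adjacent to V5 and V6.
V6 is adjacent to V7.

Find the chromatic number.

2

V3 and V5 are adjacent, so at least 2 colors are needed.
2 colors suffice: V1=1, V2=1, V3=1, V4=2, V5=2, V6=2, V7=1. Every edge joins two different colors.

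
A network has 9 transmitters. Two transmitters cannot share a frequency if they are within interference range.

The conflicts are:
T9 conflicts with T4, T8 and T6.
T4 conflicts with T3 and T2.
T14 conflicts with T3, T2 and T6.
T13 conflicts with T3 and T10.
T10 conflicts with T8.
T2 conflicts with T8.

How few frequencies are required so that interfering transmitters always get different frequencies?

3

The cycle T6-T9-T8-T2-T14-T6 has odd length 5, so it cannot be 2-colored; at least 3 frequencies are needed.
3 frequencies suffice: frequency 1 → {T4, T14, T13, T8}; frequency 2 → {T9, T3, T10, T2}; frequency 3 → {T6}. No two conflicting transmitters share a frequency.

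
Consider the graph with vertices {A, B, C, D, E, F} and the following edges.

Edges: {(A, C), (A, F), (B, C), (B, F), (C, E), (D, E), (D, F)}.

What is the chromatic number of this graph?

3

The cycle F-D-E-C-A-F has odd length 5, so it cannot be 2-colored; at least 3 colors are needed.
3 colors suffice: color 1 → {C, F}; color 2 → {A, B, E}; color 3 → {D}. Each edge has distinct colors on its endpoints.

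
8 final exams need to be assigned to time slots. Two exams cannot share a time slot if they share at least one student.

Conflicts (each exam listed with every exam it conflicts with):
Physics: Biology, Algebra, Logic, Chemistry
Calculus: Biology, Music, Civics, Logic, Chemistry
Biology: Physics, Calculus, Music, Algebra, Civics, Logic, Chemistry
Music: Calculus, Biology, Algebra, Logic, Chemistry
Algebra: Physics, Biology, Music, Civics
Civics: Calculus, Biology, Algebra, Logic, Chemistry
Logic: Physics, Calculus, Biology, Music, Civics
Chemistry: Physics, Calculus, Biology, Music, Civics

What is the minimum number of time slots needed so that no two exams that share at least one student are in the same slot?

Calculus, Biology, Music, Chemistry are mutually in conflict, so at least 4 time slots are needed.
4 time slots suffice: Physics=2, Calculus=4, Biology=1, Music=2, Algebra=3, Civics=2, Logic=3, Chemistry=3. Every pair that conflicts lands in different time slots.

4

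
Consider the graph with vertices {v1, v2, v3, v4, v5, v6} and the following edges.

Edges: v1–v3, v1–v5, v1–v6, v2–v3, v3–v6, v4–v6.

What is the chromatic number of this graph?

v1, v3, v6 are pairwise adjacent, so at least 3 colors are needed.
One proper 3-coloring: v1=1, v2=1, v3=3, v4=1, v5=2, v6=2. Every edge joins two different colors.

3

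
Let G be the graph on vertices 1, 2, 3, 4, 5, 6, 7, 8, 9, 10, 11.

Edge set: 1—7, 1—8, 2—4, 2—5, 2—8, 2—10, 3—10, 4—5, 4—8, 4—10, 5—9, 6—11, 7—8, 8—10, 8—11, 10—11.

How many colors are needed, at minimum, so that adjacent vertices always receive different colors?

4

2, 4, 8, 10 form a clique, so at least 4 colors are needed.
4 colors suffice: color a → {3, 5, 6, 8}; color b → {7, 9, 10}; color c → {1, 2, 11}; color d → {4}. Each edge has distinct colors on its endpoints.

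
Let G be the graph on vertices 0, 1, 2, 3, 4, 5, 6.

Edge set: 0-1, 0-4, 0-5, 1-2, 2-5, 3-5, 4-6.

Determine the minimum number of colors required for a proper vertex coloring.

2

3 and 5 are adjacent, so at least 2 colors are needed.
One proper 2-coloring: 0=b, 1=a, 2=b, 3=b, 4=a, 5=a, 6=b. No two adjacent vertices share a color.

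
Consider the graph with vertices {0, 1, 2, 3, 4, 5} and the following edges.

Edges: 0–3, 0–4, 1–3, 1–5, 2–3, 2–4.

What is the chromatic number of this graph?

2

2 and 3 are adjacent, so at least 2 colors are needed.
2 colors suffice: color red → {3, 4, 5}; color blue → {0, 1, 2}. Every edge joins two different colors.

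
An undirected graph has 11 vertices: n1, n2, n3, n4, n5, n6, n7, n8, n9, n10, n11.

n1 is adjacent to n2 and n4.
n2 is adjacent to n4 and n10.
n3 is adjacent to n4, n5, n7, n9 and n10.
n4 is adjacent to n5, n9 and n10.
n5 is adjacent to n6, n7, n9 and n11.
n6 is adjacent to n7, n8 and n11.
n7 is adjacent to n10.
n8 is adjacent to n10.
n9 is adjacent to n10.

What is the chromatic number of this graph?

4

n3, n4, n5, n9 form a clique, so at least 4 colors are needed.
A valid assignment using 4 colors: n1=2, n2=3, n3=3, n4=1, n5=2, n6=3, n7=1, n8=1, n9=4, n10=2, n11=1. Each edge has distinct colors on its endpoints.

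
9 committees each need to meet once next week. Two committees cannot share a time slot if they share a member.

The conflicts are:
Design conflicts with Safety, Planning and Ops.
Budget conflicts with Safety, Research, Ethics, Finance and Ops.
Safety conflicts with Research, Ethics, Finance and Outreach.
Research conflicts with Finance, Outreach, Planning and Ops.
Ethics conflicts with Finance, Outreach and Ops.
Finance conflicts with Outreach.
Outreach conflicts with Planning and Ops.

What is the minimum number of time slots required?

Safety, Ethics, Finance, Outreach all conflict with each other, so at least 4 time slots are needed.
4 time slots suffice: time slot 1 → {Safety, Planning, Ops}; time slot 2 → {Design, Budget, Outreach}; time slot 3 → {Research, Ethics}; time slot 4 → {Finance}. Each listed conflict is separated.

4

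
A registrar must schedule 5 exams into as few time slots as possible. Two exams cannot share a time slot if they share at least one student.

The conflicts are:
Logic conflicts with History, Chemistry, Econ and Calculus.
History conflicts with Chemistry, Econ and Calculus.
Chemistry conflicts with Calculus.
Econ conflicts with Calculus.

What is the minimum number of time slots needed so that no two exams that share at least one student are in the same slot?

4

Logic, History, Econ, Calculus pairwise conflict, so at least 4 time slots are needed.
Using 4 time slots: Logic=1, History=2, Chemistry=4, Econ=4, Calculus=3. Every pair that conflicts lands in different time slots.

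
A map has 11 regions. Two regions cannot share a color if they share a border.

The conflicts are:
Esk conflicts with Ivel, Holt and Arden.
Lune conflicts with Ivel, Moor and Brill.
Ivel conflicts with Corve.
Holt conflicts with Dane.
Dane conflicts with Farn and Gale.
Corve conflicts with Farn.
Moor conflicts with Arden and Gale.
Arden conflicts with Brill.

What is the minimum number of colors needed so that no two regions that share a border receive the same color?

3

The cycle Brill-Lune-Ivel-Esk-Arden-Brill has odd length 5, so it cannot be 2-colored; at least 3 colors are needed.
3 colors suffice: Esk=2, Lune=3, Ivel=1, Holt=3, Dane=1, Corve=2, Moor=2, Arden=1, Farn=3, Gale=3, Brill=2. No two conflicting regions share a color.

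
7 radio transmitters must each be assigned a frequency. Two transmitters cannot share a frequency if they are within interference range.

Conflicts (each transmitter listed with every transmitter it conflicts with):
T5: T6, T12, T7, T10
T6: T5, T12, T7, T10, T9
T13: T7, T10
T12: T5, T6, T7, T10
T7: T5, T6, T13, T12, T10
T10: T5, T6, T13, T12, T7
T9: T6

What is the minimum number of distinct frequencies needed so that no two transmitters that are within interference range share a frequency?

T5, T6, T12, T7, T10 are mutually in conflict, so at least 5 frequencies are needed.
5 frequencies suffice: T5=4, T6=3, T13=3, T12=5, T7=1, T10=2, T9=1. Each listed conflict is separated.

5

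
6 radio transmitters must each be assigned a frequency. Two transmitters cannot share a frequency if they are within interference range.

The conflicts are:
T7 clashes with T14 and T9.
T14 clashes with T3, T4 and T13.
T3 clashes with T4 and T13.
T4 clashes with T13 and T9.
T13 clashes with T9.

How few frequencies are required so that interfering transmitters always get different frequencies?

4

T14, T3, T4, T13 are mutually in conflict, so at least 4 frequencies are needed.
Using 4 frequencies: T7=1, T14=3, T3=4, T4=2, T13=1, T9=3. Each listed conflict is separated.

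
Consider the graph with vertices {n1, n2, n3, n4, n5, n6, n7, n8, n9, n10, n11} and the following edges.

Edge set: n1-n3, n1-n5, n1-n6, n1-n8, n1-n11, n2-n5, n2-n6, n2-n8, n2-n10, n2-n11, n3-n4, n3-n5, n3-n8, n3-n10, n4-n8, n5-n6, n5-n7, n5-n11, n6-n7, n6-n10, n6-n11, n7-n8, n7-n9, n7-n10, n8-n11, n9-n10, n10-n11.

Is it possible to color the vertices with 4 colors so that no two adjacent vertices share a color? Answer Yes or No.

Yes

The chromatic number is 4. n2, n5, n6, n11 are pairwise adjacent (a clique of size 4), so at least 4 colors are needed.
4 colors suffice: color 1 → {n5, n8, n10}; color 2 → {n3, n6, n9}; color 3 → {n4, n7, n11}; color 4 → {n1, n2}.
That is already a proper 4-coloring.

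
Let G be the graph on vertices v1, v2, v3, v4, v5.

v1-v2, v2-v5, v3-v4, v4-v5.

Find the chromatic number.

2

v2 and v5 are adjacent, so at least 2 colors are needed.
One proper 2-coloring: v1=2, v2=1, v3=2, v4=1, v5=2. Every edge joins two different colors.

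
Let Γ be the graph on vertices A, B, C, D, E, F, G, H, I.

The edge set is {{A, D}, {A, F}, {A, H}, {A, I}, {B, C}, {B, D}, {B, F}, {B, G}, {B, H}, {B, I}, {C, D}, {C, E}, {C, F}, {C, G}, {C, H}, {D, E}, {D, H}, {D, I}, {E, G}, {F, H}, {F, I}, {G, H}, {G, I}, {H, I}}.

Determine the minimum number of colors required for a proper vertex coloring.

4

A, F, H, I are mutually adjacent (a clique of size 4), so at least 4 colors are needed.
4 colors suffice: color 1 → {E, H}; color 2 → {C, I}; color 3 → {D, F, G}; color 4 → {A, B}. No two adjacent vertices share a color.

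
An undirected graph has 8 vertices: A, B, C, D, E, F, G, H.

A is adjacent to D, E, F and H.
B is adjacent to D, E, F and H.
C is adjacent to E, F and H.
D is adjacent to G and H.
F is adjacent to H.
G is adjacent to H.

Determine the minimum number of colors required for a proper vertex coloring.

3

B, D, H are mutually adjacent, so at least 3 colors are needed.
A valid assignment using 3 colors: A=green, B=green, C=green, D=blue, E=red, F=blue, G=green, H=red. Each edge has distinct colors on its endpoints.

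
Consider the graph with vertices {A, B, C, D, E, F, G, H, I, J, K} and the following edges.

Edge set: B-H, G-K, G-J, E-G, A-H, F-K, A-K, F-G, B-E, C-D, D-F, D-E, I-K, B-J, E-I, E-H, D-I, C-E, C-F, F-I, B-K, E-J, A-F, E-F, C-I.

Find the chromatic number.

5

C, D, E, F, I are mutually adjacent (a clique of size 5), so at least 5 colors are needed.
5 colors suffice: color red → {E, K}; color blue → {B, F}; color green → {G, H, I}; color yellow → {A, C, J}; color purple → {D}. Each edge has distinct colors on its endpoints.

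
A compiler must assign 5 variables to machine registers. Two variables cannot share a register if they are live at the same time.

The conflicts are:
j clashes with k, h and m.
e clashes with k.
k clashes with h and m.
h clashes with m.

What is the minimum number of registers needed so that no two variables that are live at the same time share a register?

4

j, k, h, m are mutually in conflict, so at least 4 registers are needed.
A valid assignment using 4 registers: j=2, e=2, k=1, h=4, m=3. No two conflicting variables share a register.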